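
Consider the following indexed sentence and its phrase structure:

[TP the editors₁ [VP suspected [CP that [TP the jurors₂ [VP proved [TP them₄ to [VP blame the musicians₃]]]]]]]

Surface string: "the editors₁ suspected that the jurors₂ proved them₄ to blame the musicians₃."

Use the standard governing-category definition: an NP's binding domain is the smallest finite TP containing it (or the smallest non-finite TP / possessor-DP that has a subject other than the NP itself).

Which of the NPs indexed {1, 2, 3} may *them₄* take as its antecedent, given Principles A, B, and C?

*them* is a pronoun, so Principle B applies: it must be free in its binding domain.
Binding domain of *them₄*: the embedded TP, whose subject is the jurors₂.
*the editors₁* c-commands the pronoun but from outside its binding domain, and is not c-commanded by it → coindexation permitted.
*the jurors₂* c-commands the pronoun within its binding domain → coindexation would violate Principle B.
*the musicians₃*: the pronoun c-commands this R-expression → coindexation would violate Principle C on *the musicians₃*.

{1}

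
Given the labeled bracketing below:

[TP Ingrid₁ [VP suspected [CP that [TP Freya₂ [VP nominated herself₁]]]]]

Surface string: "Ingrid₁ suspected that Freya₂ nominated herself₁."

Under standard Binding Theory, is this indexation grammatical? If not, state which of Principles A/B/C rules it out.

The two coindexed NPs are *Ingrid₁* and *herself₁*.
*herself₁* is an anaphor. Principle A requires it to be bound within its binding domain — the embedded TP, whose subject is Freya₂.
Within that domain it is c-commanded by *Freya₂*, which does not share its index.
*Ingrid₁* does c-command the anaphor, but from outside its binding domain.
The anaphor is unbound in its domain → Principle A violation.

Principle A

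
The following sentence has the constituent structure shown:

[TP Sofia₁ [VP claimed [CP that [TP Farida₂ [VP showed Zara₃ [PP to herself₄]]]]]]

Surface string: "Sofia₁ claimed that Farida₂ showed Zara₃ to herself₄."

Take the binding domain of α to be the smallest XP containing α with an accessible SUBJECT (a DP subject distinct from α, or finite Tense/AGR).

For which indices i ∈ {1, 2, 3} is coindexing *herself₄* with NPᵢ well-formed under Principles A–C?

{2, 3}

*herself* is an anaphor, so Principle A applies: it must be bound in its binding domain.
Binding domain of *herself₄*: the embedded TP, whose subject is Farida₂.
*Sofia₁* c-commands the anaphor but is outside its binding domain → cannot satisfy Principle A.
*Farida₂* c-commands the anaphor within its binding domain → licit binder.
*Zara₃* c-commands the anaphor within its binding domain → licit binder.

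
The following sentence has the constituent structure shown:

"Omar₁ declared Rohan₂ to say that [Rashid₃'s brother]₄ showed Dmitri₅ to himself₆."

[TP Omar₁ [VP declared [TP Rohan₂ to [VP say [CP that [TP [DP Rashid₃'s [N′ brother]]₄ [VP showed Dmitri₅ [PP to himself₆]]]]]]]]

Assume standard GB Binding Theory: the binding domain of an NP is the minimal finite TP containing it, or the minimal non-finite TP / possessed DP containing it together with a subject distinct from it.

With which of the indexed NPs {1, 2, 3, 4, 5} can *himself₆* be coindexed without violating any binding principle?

*himself* is an anaphor, so Principle A applies: it must be bound in its binding domain.
Binding domain of *himself₆*: the embedded TP, whose subject is [Rashid₃'s brother]₄.
*Omar₁* c-commands the anaphor but is outside its binding domain → cannot satisfy Principle A.
*Rohan₂* c-commands the anaphor but is outside its binding domain → cannot satisfy Principle A.
*Rashid₃* does not c-command the anaphor → cannot bind it.
*[Rashid₃'s brother]₄* c-commands the anaphor within its binding domain → licit binder.
*Dmitri₅* c-commands the anaphor within its binding domain → licit binder.

{4, 5}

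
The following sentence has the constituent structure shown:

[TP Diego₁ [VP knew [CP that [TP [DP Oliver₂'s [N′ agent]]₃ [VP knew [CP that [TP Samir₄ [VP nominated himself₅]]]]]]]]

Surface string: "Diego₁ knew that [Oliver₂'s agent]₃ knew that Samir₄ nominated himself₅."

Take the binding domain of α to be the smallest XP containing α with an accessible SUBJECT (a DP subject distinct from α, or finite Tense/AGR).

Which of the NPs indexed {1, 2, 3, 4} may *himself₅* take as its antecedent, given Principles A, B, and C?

{4}

*himself* is an anaphor, so Principle A applies: it must be bound in its binding domain.
Binding domain of *himself₅*: the embedded TP, whose subject is Samir₄.
*Diego₁* c-commands the anaphor but is outside its binding domain → cannot satisfy Principle A.
*Oliver₂* does not c-command the anaphor → cannot bind it.
*[Oliver₂'s agent]₃* c-commands the anaphor but is outside its binding domain → cannot satisfy Principle A.
*Samir₄* c-commands the anaphor within its binding domain → licit binder.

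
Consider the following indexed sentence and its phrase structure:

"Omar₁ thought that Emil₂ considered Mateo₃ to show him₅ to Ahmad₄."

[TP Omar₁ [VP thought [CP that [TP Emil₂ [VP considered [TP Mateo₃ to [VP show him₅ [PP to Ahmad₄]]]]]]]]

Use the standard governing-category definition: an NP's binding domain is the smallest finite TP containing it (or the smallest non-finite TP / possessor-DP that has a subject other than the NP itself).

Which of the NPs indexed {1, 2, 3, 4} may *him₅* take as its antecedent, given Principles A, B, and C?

{1, 2}

*him* is a pronoun, so Principle B applies: it must be free in its binding domain.
Binding domain of *him₅*: the embedded TP, whose subject is Mateo₃.
*Omar₁* c-commands the pronoun but from outside its binding domain, and is not c-commanded by it → coindexation permitted.
*Emil₂* c-commands the pronoun but from outside its binding domain, and is not c-commanded by it → coindexation permitted.
*Mateo₃* c-commands the pronoun within its binding domain → coindexation would violate Principle B.
*Ahmad₄*: the pronoun c-commands this R-expression → coindexation would violate Principle C on *Ahmad₄*.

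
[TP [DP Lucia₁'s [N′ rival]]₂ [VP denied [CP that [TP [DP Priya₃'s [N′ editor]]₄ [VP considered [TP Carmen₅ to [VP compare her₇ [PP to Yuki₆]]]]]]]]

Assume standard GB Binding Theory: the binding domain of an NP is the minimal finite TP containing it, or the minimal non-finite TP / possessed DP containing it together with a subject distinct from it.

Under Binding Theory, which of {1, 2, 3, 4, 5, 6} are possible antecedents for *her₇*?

*her* is a pronoun, so Principle B applies: it must be free in its binding domain.
Binding domain of *her₇*: the embedded TP, whose subject is Carmen₅.
*Lucia₁* and the pronoun do not c-command one another → neither Principle B nor Principle C is at stake; coindexation permitted.
*[Lucia₁'s rival]₂* c-commands the pronoun but from outside its binding domain, and is not c-commanded by it → coindexation permitted.
*Priya₃* and the pronoun do not c-command one another → neither Principle B nor Principle C is at stake; coindexation permitted.
*[Priya₃'s editor]₄* c-commands the pronoun but from outside its binding domain, and is not c-commanded by it → coindexation permitted.
*Carmen₅* c-commands the pronoun within its binding domain → coindexation would violate Principle B.
*Yuki₆*: the pronoun c-commands this R-expression → coindexation would violate Principle C on *Yuki₆*.

{1, 2, 3, 4}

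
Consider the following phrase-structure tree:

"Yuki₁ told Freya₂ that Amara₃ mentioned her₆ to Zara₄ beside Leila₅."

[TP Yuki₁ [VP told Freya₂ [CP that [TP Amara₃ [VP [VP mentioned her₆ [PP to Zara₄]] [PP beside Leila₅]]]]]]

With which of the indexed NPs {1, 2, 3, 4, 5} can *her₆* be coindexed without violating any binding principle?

{1, 2, 5}

*her* is a pronoun, so Principle B applies: it must be free in its binding domain.
Binding domain of *her₆*: the embedded TP, whose subject is Amara₃.
*Yuki₁* c-commands the pronoun but from outside its binding domain, and is not c-commanded by it → coindexation permitted.
*Freya₂* c-commands the pronoun but from outside its binding domain, and is not c-commanded by it → coindexation permitted.
*Amara₃* c-commands the pronoun within its binding domain → coindexation would violate Principle B.
*Zara₄*: the pronoun c-commands this R-expression → coindexation would violate Principle C on *Zara₄*.
*Leila₅* and the pronoun do not c-command one another → neither Principle B nor Principle C is at stake; coindexation permitted.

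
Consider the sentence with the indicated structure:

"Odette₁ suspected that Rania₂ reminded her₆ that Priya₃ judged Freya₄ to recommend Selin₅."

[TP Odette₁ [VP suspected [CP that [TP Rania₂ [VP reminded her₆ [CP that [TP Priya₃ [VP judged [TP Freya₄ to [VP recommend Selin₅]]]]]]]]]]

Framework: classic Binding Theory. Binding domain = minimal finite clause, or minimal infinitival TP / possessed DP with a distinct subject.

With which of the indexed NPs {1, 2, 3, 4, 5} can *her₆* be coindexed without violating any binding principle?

*her* is a pronoun, so Principle B applies: it must be free in its binding domain.
Binding domain of *her₆*: the embedded TP, whose subject is Rania₂.
*Odette₁* c-commands the pronoun but from outside its binding domain, and is not c-commanded by it → coindexation permitted.
*Rania₂* c-commands the pronoun within its binding domain → coindexation would violate Principle B.
*Priya₃*: the pronoun c-commands this R-expression → coindexation would violate Principle C on *Priya₃*.
*Freya₄*: the pronoun c-commands this R-expression → coindexation would violate Principle C on *Freya₄*.
*Selin₅*: the pronoun c-commands this R-expression → coindexation would violate Principle C on *Selin₅*.

{1}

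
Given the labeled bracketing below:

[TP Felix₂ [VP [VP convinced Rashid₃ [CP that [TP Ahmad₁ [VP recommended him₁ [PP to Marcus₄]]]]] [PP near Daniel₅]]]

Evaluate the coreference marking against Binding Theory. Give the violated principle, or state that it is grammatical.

The two coindexed NPs are *Ahmad₁* and *him₁*.
*him₁* is a pronoun. Its binding domain is the embedded TP, whose subject is Ahmad₁.
*Ahmad₁* c-commands it within that domain and carries the same index.
The pronoun is locally bound → Principle B violation.

Principle B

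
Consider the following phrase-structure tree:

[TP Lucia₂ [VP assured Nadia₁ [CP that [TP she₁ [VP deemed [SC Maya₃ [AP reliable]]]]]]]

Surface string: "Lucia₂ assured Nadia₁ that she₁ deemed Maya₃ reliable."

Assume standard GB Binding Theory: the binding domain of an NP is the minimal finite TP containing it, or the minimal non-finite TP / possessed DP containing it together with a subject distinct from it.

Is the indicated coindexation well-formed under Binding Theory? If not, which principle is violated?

The two coindexed NPs are *Nadia₁* and *she₁*.
*she₁* is a pronoun; nothing c-commands it within its binding domain (the embedded TP.), so Principle B holds trivially.
*Nadia₁* is an R-expression; *she₁* does not c-command it, and no other NP shares its index, so Principle C is satisfied.
All principles are respected.

grammatical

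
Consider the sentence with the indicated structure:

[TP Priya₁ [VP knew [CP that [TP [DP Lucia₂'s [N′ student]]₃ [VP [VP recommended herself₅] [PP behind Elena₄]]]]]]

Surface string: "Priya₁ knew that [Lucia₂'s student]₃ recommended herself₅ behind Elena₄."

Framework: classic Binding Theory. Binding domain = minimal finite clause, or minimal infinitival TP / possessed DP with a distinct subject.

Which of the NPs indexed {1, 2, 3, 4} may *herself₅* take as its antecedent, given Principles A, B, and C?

*herself* is an anaphor, so Principle A applies: it must be bound in its binding domain.
Binding domain of *herself₅*: the embedded TP, whose subject is [Lucia₂'s student]₃.
*Priya₁* c-commands the anaphor but is outside its binding domain → cannot satisfy Principle A.
*Lucia₂* does not c-command the anaphor → cannot bind it.
*[Lucia₂'s student]₃* c-commands the anaphor within its binding domain → licit binder.
*Elena₄* does not c-command the anaphor → cannot bind it.

{3}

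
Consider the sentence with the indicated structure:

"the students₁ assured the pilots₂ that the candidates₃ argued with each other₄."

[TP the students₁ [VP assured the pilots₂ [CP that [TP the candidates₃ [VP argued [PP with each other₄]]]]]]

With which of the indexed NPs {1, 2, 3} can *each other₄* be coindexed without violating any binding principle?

*each other* is an anaphor, so Principle A applies: it must be bound in its binding domain.
Binding domain of *each other₄*: the embedded TP, whose subject is the candidates₃.
*the students₁* c-commands the anaphor but is outside its binding domain → cannot satisfy Principle A.
*the pilots₂* c-commands the anaphor but is outside its binding domain → cannot satisfy Principle A.
*the candidates₃* c-commands the anaphor within its binding domain → licit binder.

{3}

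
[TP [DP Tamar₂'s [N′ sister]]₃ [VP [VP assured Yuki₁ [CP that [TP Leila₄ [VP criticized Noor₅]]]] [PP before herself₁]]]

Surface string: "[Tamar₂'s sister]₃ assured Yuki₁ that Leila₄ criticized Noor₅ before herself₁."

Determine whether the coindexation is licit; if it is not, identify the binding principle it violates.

The two coindexed NPs are *Yuki₁* and *herself₁*.
*herself₁* is an anaphor. Principle A requires it to be bound within its binding domain — the matrix TP, whose subject is [Tamar₂'s sister]₃.
Within that domain it is c-commanded by *[Tamar₂'s sister]₃*, which does not share its index.
*Yuki₁* does not c-command the anaphor at all.
The anaphor is unbound in its domain → Principle A violation.

Principle A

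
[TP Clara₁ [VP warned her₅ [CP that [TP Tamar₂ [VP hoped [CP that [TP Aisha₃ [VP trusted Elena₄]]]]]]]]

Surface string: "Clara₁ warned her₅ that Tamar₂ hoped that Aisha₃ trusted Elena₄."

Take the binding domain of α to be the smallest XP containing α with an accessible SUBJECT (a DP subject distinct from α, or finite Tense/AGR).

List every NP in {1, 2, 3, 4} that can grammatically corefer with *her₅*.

none

*her* is a pronoun, so Principle B applies: it must be free in its binding domain.
Binding domain of *her₅*: the matrix TP, whose subject is Clara₁.
*Clara₁* c-commands the pronoun within its binding domain → coindexation would violate Principle B.
*Tamar₂*: the pronoun c-commands this R-expression → coindexation would violate Principle C on *Tamar₂*.
*Aisha₃*: the pronoun c-commands this R-expression → coindexation would violate Principle C on *Aisha₃*.
*Elena₄*: the pronoun c-commands this R-expression → coindexation would violate Principle C on *Elena₄*.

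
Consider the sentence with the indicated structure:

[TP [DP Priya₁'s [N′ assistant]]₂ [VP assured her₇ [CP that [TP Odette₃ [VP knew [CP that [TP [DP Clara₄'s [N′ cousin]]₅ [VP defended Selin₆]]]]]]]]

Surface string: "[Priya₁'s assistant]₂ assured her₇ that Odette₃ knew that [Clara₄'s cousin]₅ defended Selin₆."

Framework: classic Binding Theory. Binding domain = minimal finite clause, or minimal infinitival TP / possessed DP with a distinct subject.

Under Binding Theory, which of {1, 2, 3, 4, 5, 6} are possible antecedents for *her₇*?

{1}

*her* is a pronoun, so Principle B applies: it must be free in its binding domain.
Binding domain of *her₇*: the matrix TP, whose subject is [Priya₁'s assistant]₂.
*Priya₁* and the pronoun do not c-command one another → neither Principle B nor Principle C is at stake; coindexation permitted.
*[Priya₁'s assistant]₂* c-commands the pronoun within its binding domain → coindexation would violate Principle B.
*Odette₃*: the pronoun c-commands this R-expression → coindexation would violate Principle C on *Odette₃*.
*Clara₄*: the pronoun c-commands this R-expression → coindexation would violate Principle C on *Clara₄*.
*[Clara₄'s cousin]₅*: the pronoun c-commands this R-expression → coindexation would violate Principle C on *[Clara₄'s cousin]₅*.
*Selin₆*: the pronoun c-commands this R-expression → coindexation would violate Principle C on *Selin₆*.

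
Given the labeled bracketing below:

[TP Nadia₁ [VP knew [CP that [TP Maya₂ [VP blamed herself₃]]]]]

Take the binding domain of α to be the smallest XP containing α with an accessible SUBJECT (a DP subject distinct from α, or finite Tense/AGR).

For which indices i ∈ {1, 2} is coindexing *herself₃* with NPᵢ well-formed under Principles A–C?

{2}

*herself* is an anaphor, so Principle A applies: it must be bound in its binding domain.
Binding domain of *herself₃*: the embedded TP, whose subject is Maya₂.
*Nadia₁* c-commands the anaphor but is outside its binding domain → cannot satisfy Principle A.
*Maya₂* c-commands the anaphor within its binding domain → licit binder.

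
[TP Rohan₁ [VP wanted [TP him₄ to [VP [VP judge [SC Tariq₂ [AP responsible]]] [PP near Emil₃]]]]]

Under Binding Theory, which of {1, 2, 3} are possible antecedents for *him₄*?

none

*him* is a pronoun, so Principle B applies: it must be free in its binding domain.
Binding domain of *him₄*: the matrix TP, whose subject is Rohan₁.
*Rohan₁* c-commands the pronoun within its binding domain → coindexation would violate Principle B.
*Tariq₂*: the pronoun c-commands this R-expression → coindexation would violate Principle C on *Tariq₂*.
*Emil₃*: the pronoun c-commands this R-expression → coindexation would violate Principle C on *Emil₃*.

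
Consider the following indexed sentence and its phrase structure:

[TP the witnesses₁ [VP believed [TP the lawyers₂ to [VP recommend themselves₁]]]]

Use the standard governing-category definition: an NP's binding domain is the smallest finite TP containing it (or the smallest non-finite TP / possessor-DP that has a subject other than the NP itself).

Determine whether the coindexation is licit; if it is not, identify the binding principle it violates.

The two coindexed NPs are *the witnesses₁* and *themselves₁*.
*themselves₁* is an anaphor. Principle A requires it to be bound within its binding domain — the embedded TP, whose subject is the lawyers₂.
Within that domain it is c-commanded by *the lawyers₂*, which does not share its index.
*the witnesses₁* does c-command the anaphor, but from outside its binding domain.
The anaphor is unbound in its domain → Principle A violation.

Principle A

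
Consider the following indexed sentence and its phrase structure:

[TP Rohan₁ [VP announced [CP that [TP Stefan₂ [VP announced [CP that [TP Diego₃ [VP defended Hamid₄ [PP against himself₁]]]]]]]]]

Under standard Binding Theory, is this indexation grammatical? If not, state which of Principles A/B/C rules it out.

The two coindexed NPs are *Rohan₁* and *himself₁*.
*himself₁* is an anaphor. Principle A requires it to be bound within its binding domain — the embedded TP, whose subject is Diego₃.
Within that domain it is c-commanded by *Diego₃*, *Hamid₄*, none of which share its index.
*Rohan₁* does c-command the anaphor, but from outside its binding domain.
The anaphor is unbound in its domain → Principle A violation.

Principle A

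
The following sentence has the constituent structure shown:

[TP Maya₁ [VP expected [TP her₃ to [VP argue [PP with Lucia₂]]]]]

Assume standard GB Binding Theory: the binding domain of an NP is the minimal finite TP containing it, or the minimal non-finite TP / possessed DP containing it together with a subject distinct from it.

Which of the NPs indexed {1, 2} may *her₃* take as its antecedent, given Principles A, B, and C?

none

*her* is a pronoun, so Principle B applies: it must be free in its binding domain.
Binding domain of *her₃*: the matrix TP, whose subject is Maya₁.
*Maya₁* c-commands the pronoun within its binding domain → coindexation would violate Principle B.
*Lucia₂*: the pronoun c-commands this R-expression → coindexation would violate Principle C on *Lucia₂*.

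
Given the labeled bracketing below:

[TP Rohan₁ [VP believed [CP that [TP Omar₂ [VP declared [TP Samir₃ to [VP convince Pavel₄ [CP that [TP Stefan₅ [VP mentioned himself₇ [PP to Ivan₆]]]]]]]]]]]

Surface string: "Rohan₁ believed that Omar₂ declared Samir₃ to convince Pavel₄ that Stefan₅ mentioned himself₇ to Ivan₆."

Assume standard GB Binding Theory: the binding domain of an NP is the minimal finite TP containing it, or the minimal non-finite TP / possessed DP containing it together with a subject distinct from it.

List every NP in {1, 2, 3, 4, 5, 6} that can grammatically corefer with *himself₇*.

*himself* is an anaphor, so Principle A applies: it must be bound in its binding domain.
Binding domain of *himself₇*: the embedded TP, whose subject is Stefan₅.
*Rohan₁* c-commands the anaphor but is outside its binding domain → cannot satisfy Principle A.
*Omar₂* c-commands the anaphor but is outside its binding domain → cannot satisfy Principle A.
*Samir₃* c-commands the anaphor but is outside its binding domain → cannot satisfy Principle A.
*Pavel₄* c-commands the anaphor but is outside its binding domain → cannot satisfy Principle A.
*Stefan₅* c-commands the anaphor within its binding domain → licit binder.
*Ivan₆* does not c-command the anaphor → cannot bind it.

{5}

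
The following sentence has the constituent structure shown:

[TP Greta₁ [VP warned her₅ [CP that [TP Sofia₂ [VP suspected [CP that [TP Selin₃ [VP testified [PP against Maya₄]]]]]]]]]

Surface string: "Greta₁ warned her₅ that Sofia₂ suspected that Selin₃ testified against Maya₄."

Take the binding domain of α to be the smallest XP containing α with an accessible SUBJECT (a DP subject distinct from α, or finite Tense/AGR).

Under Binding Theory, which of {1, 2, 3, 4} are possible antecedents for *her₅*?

none

*her* is a pronoun, so Principle B applies: it must be free in its binding domain.
Binding domain of *her₅*: the matrix TP, whose subject is Greta₁.
*Greta₁* c-commands the pronoun within its binding domain → coindexation would violate Principle B.
*Sofia₂*: the pronoun c-commands this R-expression → coindexation would violate Principle C on *Sofia₂*.
*Selin₃*: the pronoun c-commands this R-expression → coindexation would violate Principle C on *Selin₃*.
*Maya₄*: the pronoun c-commands this R-expression → coindexation would violate Principle C on *Maya₄*.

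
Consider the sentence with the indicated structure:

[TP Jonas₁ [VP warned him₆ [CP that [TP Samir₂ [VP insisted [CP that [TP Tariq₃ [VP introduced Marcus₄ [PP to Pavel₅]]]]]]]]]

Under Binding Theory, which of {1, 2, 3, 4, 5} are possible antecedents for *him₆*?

*him* is a pronoun, so Principle B applies: it must be free in its binding domain.
Binding domain of *him₆*: the matrix TP, whose subject is Jonas₁.
*Jonas₁* c-commands the pronoun within its binding domain → coindexation would violate Principle B.
*Samir₂*: the pronoun c-commands this R-expression → coindexation would violate Principle C on *Samir₂*.
*Tariq₃*: the pronoun c-commands this R-expression → coindexation would violate Principle C on *Tariq₃*.
*Marcus₄*: the pronoun c-commands this R-expression → coindexation would violate Principle C on *Marcus₄*.
*Pavel₅*: the pronoun c-commands this R-expression → coindexation would violate Principle C on *Pavel₅*.

none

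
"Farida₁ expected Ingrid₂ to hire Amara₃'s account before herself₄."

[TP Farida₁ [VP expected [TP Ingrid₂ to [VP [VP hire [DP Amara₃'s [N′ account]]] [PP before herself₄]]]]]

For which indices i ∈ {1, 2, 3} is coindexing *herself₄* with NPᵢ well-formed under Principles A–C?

*herself* is an anaphor, so Principle A applies: it must be bound in its binding domain.
Binding domain of *herself₄*: the embedded TP, whose subject is Ingrid₂.
*Farida₁* c-commands the anaphor but is outside its binding domain → cannot satisfy Principle A.
*Ingrid₂* c-commands the anaphor within its binding domain → licit binder.
*Amara₃* does not c-command the anaphor → cannot bind it.

{2}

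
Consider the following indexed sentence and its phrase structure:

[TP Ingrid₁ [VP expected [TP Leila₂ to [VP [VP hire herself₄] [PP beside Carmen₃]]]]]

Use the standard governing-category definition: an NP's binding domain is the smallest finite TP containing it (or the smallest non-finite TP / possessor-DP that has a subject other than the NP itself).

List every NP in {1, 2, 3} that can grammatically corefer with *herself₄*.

{2}

*herself* is an anaphor, so Principle A applies: it must be bound in its binding domain.
Binding domain of *herself₄*: the embedded TP, whose subject is Leila₂.
*Ingrid₁* c-commands the anaphor but is outside its binding domain → cannot satisfy Principle A.
*Leila₂* c-commands the anaphor within its binding domain → licit binder.
*Carmen₃* does not c-command the anaphor → cannot bind it.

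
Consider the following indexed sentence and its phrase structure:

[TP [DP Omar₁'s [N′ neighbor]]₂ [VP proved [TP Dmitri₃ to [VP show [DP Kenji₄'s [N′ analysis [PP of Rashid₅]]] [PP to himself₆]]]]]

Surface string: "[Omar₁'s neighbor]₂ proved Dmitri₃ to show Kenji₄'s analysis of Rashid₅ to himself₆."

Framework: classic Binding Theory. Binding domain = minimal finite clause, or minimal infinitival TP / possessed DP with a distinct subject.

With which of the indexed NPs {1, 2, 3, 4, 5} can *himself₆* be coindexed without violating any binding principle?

*himself* is an anaphor, so Principle A applies: it must be bound in its binding domain.
Binding domain of *himself₆*: the embedded TP, whose subject is Dmitri₃.
*Omar₁* does not c-command the anaphor → cannot bind it.
*[Omar₁'s neighbor]₂* c-commands the anaphor but is outside its binding domain → cannot satisfy Principle A.
*Dmitri₃* c-commands the anaphor within its binding domain → licit binder.
*Kenji₄* does not c-command the anaphor → cannot bind it.
*Rashid₅* does not c-command the anaphor → cannot bind it.

{3}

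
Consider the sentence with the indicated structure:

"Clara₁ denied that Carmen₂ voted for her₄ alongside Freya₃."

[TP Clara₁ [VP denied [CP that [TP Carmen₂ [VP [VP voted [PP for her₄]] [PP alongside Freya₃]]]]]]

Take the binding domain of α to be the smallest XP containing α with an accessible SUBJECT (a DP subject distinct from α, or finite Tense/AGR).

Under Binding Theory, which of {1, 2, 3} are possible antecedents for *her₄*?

*her* is a pronoun, so Principle B applies: it must be free in its binding domain.
Binding domain of *her₄*: the embedded TP, whose subject is Carmen₂.
*Clara₁* c-commands the pronoun but from outside its binding domain, and is not c-commanded by it → coindexation permitted.
*Carmen₂* c-commands the pronoun within its binding domain → coindexation would violate Principle B.
*Freya₃* and the pronoun do not c-command one another → neither Principle B nor Principle C is at stake; coindexation permitted.

{1, 3}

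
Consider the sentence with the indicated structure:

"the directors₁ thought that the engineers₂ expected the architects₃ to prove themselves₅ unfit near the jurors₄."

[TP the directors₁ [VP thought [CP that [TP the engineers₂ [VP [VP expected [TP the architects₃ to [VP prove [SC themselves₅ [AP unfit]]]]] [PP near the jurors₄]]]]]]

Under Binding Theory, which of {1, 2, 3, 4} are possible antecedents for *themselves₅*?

{3}

*themselves* is an anaphor, so Principle A applies: it must be bound in its binding domain.
Binding domain of *themselves₅*: the embedded TP, whose subject is the architects₃.
*the directors₁* c-commands the anaphor but is outside its binding domain → cannot satisfy Principle A.
*the engineers₂* c-commands the anaphor but is outside its binding domain → cannot satisfy Principle A.
*the architects₃* c-commands the anaphor within its binding domain → licit binder.
*the jurors₄* does not c-command the anaphor → cannot bind it.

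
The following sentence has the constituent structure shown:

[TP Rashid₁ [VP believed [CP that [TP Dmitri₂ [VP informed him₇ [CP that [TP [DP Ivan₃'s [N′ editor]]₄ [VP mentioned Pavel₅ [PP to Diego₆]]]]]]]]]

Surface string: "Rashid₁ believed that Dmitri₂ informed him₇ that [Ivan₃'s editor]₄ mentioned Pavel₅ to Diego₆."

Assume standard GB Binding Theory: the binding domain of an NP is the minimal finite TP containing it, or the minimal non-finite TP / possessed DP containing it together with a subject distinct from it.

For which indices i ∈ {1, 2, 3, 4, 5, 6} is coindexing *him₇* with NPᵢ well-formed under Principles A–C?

{1}

*him* is a pronoun, so Principle B applies: it must be free in its binding domain.
Binding domain of *him₇*: the embedded TP, whose subject is Dmitri₂.
*Rashid₁* c-commands the pronoun but from outside its binding domain, and is not c-commanded by it → coindexation permitted.
*Dmitri₂* c-commands the pronoun within its binding domain → coindexation would violate Principle B.
*Ivan₃*: the pronoun c-commands this R-expression → coindexation would violate Principle C on *Ivan₃*.
*[Ivan₃'s editor]₄*: the pronoun c-commands this R-expression → coindexation would violate Principle C on *[Ivan₃'s editor]₄*.
*Pavel₅*: the pronoun c-commands this R-expression → coindexation would violate Principle C on *Pavel₅*.
*Diego₆*: the pronoun c-commands this R-expression → coindexation would violate Principle C on *Diego₆*.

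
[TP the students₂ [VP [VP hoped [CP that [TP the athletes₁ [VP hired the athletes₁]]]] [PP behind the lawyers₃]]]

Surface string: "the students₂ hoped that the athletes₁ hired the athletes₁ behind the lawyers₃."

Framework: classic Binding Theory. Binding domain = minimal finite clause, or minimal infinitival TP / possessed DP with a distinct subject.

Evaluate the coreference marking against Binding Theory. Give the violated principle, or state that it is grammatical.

The two coindexed NPs are *the athletes₁* (the lower occurrence) and *the athletes₁* (the higher occurrence).
*the athletes₁* (the lower occurrence) is an R-expression. Principle C requires it to be free everywhere.
*the athletes₁* (the higher occurrence) c-commands it and carries the same index.
The R-expression is bound → Principle C violation.

Principle C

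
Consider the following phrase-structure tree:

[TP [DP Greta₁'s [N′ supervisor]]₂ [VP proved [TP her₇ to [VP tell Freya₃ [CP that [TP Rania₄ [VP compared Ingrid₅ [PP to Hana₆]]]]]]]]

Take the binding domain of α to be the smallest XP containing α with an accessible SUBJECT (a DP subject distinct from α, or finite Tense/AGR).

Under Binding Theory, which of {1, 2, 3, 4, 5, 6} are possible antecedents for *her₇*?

*her* is a pronoun, so Principle B applies: it must be free in its binding domain.
Binding domain of *her₇*: the matrix TP, whose subject is [Greta₁'s supervisor]₂.
*Greta₁* and the pronoun do not c-command one another → neither Principle B nor Principle C is at stake; coindexation permitted.
*[Greta₁'s supervisor]₂* c-commands the pronoun within its binding domain → coindexation would violate Principle B.
*Freya₃*: the pronoun c-commands this R-expression → coindexation would violate Principle C on *Freya₃*.
*Rania₄*: the pronoun c-commands this R-expression → coindexation would violate Principle C on *Rania₄*.
*Ingrid₅*: the pronoun c-commands this R-expression → coindexation would violate Principle C on *Ingrid₅*.
*Hana₆*: the pronoun c-commands this R-expression → coindexation would violate Principle C on *Hana₆*.

{1}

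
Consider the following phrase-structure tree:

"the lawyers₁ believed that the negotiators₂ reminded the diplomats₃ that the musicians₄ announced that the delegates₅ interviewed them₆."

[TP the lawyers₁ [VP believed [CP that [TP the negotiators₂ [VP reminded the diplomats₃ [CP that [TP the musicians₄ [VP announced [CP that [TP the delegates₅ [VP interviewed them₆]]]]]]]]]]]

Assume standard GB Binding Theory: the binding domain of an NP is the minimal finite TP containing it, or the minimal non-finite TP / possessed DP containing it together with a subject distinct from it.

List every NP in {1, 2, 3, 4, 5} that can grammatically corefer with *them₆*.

*them* is a pronoun, so Principle B applies: it must be free in its binding domain.
Binding domain of *them₆*: the embedded TP, whose subject is the delegates₅.
*the lawyers₁* c-commands the pronoun but from outside its binding domain, and is not c-commanded by it → coindexation permitted.
*the negotiators₂* c-commands the pronoun but from outside its binding domain, and is not c-commanded by it → coindexation permitted.
*the diplomats₃* c-commands the pronoun but from outside its binding domain, and is not c-commanded by it → coindexation permitted.
*the musicians₄* c-commands the pronoun but from outside its binding domain, and is not c-commanded by it → coindexation permitted.
*the delegates₅* c-commands the pronoun within its binding domain → coindexation would violate Principle B.

{1, 2, 3, 4}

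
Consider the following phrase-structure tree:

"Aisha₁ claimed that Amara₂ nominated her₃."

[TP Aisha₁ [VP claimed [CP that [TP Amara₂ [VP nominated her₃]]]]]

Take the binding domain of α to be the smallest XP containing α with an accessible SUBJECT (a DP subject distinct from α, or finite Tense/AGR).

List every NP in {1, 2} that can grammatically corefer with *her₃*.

*her* is a pronoun, so Principle B applies: it must be free in its binding domain.
Binding domain of *her₃*: the embedded TP, whose subject is Amara₂.
*Aisha₁* c-commands the pronoun but from outside its binding domain, and is not c-commanded by it → coindexation permitted.
*Amara₂* c-commands the pronoun within its binding domain → coindexation would violate Principle B.

{1}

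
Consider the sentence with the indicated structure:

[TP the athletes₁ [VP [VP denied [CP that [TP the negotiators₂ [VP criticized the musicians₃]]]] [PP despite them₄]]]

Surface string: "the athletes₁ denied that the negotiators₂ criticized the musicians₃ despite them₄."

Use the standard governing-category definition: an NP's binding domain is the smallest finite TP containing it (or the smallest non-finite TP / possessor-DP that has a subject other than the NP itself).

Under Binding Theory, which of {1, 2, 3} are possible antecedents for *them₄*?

*them* is a pronoun, so Principle B applies: it must be free in its binding domain.
Binding domain of *them₄*: the matrix TP, whose subject is the athletes₁.
*the athletes₁* c-commands the pronoun within its binding domain → coindexation would violate Principle B.
*the negotiators₂* and the pronoun do not c-command one another → neither Principle B nor Principle C is at stake; coindexation permitted.
*the musicians₃* and the pronoun do not c-command one another → neither Principle B nor Principle C is at stake; coindexation permitted.

{2, 3}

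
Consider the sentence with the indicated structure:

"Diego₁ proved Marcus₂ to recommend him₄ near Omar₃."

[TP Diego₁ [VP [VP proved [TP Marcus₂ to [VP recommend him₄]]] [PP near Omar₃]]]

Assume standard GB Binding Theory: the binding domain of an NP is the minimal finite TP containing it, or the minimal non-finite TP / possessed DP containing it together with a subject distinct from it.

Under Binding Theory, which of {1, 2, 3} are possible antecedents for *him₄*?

{1, 3}

*him* is a pronoun, so Principle B applies: it must be free in its binding domain.
Binding domain of *him₄*: the embedded TP, whose subject is Marcus₂.
*Diego₁* c-commands the pronoun but from outside its binding domain, and is not c-commanded by it → coindexation permitted.
*Marcus₂* c-commands the pronoun within its binding domain → coindexation would violate Principle B.
*Omar₃* and the pronoun do not c-command one another → neither Principle B nor Principle C is at stake; coindexation permitted.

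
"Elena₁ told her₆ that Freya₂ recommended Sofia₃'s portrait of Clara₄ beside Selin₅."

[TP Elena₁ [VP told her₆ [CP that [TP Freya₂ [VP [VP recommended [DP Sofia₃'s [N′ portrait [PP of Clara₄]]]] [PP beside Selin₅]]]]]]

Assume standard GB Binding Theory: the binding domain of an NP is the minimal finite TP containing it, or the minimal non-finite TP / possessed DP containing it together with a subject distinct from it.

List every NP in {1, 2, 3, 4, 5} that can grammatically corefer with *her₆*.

*her* is a pronoun, so Principle B applies: it must be free in its binding domain.
Binding domain of *her₆*: the matrix TP, whose subject is Elena₁.
*Elena₁* c-commands the pronoun within its binding domain → coindexation would violate Principle B.
*Freya₂*: the pronoun c-commands this R-expression → coindexation would violate Principle C on *Freya₂*.
*Sofia₃*: the pronoun c-commands this R-expression → coindexation would violate Principle C on *Sofia₃*.
*Clara₄*: the pronoun c-commands this R-expression → coindexation would violate Principle C on *Clara₄*.
*Selin₅*: the pronoun c-commands this R-expression → coindexation would violate Principle C on *Selin₅*.

none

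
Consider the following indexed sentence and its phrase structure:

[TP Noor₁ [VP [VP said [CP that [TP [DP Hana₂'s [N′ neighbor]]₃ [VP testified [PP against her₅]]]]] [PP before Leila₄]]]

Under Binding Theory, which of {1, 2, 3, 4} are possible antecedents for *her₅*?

*her* is a pronoun, so Principle B applies: it must be free in its binding domain.
Binding domain of *her₅*: the embedded TP, whose subject is [Hana₂'s neighbor]₃.
*Noor₁* c-commands the pronoun but from outside its binding domain, and is not c-commanded by it → coindexation permitted.
*Hana₂* and the pronoun do not c-command one another → neither Principle B nor Principle C is at stake; coindexation permitted.
*[Hana₂'s neighbor]₃* c-commands the pronoun within its binding domain → coindexation would violate Principle B.
*Leila₄* and the pronoun do not c-command one another → neither Principle B nor Principle C is at stake; coindexation permitted.

{1, 2, 4}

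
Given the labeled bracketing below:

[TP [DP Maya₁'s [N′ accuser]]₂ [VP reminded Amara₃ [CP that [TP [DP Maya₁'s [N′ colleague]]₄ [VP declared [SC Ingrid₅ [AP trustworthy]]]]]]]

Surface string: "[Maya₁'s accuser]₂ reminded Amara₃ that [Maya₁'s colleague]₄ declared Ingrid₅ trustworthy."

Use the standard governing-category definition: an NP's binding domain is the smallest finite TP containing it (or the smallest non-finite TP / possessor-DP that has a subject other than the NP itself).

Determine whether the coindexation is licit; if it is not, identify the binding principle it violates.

The two coindexed NPs are *Maya₁* and *Maya₁*.
*Maya₁* is an R-expression; no coindexed NP c-commands it, so Principle C holds.
*Maya₁* is an R-expression; *Maya₁* does not c-command it, and no other NP shares its index, so Principle C is satisfied.
All principles are respected.

grammatical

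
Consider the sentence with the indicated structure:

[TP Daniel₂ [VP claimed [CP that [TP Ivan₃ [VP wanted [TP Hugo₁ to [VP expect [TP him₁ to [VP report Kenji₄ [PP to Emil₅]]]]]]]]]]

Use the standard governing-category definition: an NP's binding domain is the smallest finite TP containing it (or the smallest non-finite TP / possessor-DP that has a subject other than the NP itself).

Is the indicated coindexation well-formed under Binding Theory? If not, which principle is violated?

The two coindexed NPs are *Hugo₁* and *him₁*.
*him₁* is a pronoun. Its binding domain is the embedded TP, whose subject is Hugo₁.
*Hugo₁* c-commands it within that domain and carries the same index.
The pronoun is locally bound → Principle B violation.

Principle B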